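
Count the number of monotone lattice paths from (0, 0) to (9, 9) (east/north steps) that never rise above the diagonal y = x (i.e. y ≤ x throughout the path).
Number of paths = 4862

By the reflection principle (André's argument), the number of monotone paths to (9, 9) with n ≤ m that never go above y = x is C(18, 9) − C(18, 10) = 48620 − 43758 = 4862.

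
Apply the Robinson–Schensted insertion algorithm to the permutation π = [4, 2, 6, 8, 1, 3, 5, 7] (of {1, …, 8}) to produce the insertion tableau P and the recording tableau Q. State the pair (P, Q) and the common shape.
P = [1, 3, 5, 7] / [2, 6, 8] / [4];  Q = [1, 3, 4, 8] / [2, 6, 7] / [5];  common shape = (4, 3, 1)

Row-insert the values π_1, π_2, … into P one at a time, bumping the leftmost entry strictly greater than the inserted value down to the next row. The recording tableau Q records, in position (i, j), the step at which that cell was added to P.
  Insert 4 (step 1): P = [4];  Q = [1]
  Insert 2 (step 2): P = [2] / [4];  Q = [1] / [2]
  Insert 6 (step 3): P = [2, 6] / [4];  Q = [1, 3] / [2]
  Insert 8 (step 4): P = [2, 6, 8] / [4];  Q = [1, 3, 4] / [2]
  Insert 1 (step 5): P = [1, 6, 8] / [2] / [4];  Q = [1, 3, 4] / [2] / [5]
  Insert 3 (step 6): P = [1, 3, 8] / [2, 6] / [4];  Q = [1, 3, 4] / [2, 6] / [5]
  Insert 5 (step 7): P = [1, 3, 5] / [2, 6, 8] / [4];  Q = [1, 3, 4] / [2, 6, 7] / [5]
  Insert 7 (step 8): P = [1, 3, 5, 7] / [2, 6, 8] / [4];  Q = [1, 3, 4, 8] / [2, 6, 7] / [5]
Final shape: (4, 3, 1).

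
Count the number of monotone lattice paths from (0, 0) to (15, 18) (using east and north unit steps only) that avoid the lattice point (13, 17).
Number of paths = 677878770

Total paths from (0, 0) to (15, 18): C(33, 15) = 1037158320. Paths through (13, 17): (paths (0, 0) → (13, 17)) × (paths (13, 17) → (15, 18)) = C(30, 13) · C(3, 2) = 119759850 · 3 = 359279550. Avoidance count = 1037158320 − 359279550 = 677878770.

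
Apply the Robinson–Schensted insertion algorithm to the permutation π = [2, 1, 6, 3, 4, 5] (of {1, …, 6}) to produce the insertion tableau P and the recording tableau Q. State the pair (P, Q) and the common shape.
P = [1, 3, 4, 5] / [2, 6];  Q = [1, 3, 5, 6] / [2, 4];  common shape = (4, 2)

Row-insert the values π_1, π_2, … into P one at a time, bumping the leftmost entry strictly greater than the inserted value down to the next row. The recording tableau Q records, in position (i, j), the step at which that cell was added to P.
  Insert 2 (step 1): P = [2];  Q = [1]
  Insert 1 (step 2): P = [1] / [2];  Q = [1] / [2]
  Insert 6 (step 3): P = [1, 6] / [2];  Q = [1, 3] / [2]
  Insert 3 (step 4): P = [1, 3] / [2, 6];  Q = [1, 3] / [2, 4]
  Insert 4 (step 5): P = [1, 3, 4] / [2, 6];  Q = [1, 3, 5] / [2, 4]
  Insert 5 (step 6): P = [1, 3, 4, 5] / [2, 6];  Q = [1, 3, 5, 6] / [2, 4]
Final shape: (4, 2).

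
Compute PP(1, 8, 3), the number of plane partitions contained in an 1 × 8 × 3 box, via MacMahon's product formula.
PP(1, 8, 3) = 165

Evaluate the triple product over i = 1..1, j = 1..8, k = 1..3. The factors are (2/1) · (3/2) · (4/3) · (3/2) · (4/3) · (5/4) · (4/3) · (5/4) · … (24 factors total). The numerators and denominators telescope so the product is an integer; carrying out the multiplication exactly gives PP(1, 8, 3) = 165.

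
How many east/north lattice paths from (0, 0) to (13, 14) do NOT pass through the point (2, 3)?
Number of paths = 13003980

Total paths from (0, 0) to (13, 14): C(27, 13) = 20058300. Paths through (2, 3): (paths (0, 0) → (2, 3)) × (paths (2, 3) → (13, 14)) = C(5, 2) · C(22, 11) = 10 · 705432 = 7054320. Avoidance count = 20058300 − 7054320 = 13003980.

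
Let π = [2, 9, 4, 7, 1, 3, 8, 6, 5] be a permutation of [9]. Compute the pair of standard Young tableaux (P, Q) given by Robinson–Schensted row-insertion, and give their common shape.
P = [1, 3, 5, 8] / [2, 4, 6] / [7] / [9];  Q = [1, 2, 4, 7] / [3, 6, 8] / [5] / [9];  common shape = (4, 3, 1, 1)

Row-insert the values π_1, π_2, … into P one at a time, bumping the leftmost entry strictly greater than the inserted value down to the next row. The recording tableau Q records, in position (i, j), the step at which that cell was added to P.
  Insert 2 (step 1): P = [2];  Q = [1]
  Insert 9 (step 2): P = [2, 9];  Q = [1, 2]
  Insert 4 (step 3): P = [2, 4] / [9];  Q = [1, 2] / [3]
  Insert 7 (step 4): P = [2, 4, 7] / [9];  Q = [1, 2, 4] / [3]
  Insert 1 (step 5): P = [1, 4, 7] / [2] / [9];  Q = [1, 2, 4] / [3] / [5]
  Insert 3 (step 6): P = [1, 3, 7] / [2, 4] / [9];  Q = [1, 2, 4] / [3, 6] / [5]
  Insert 8 (step 7): P = [1, 3, 7, 8] / [2, 4] / [9];  Q = [1, 2, 4, 7] / [3, 6] / [5]
  Insert 6 (step 8): P = [1, 3, 6, 8] / [2, 4, 7] / [9];  Q = [1, 2, 4, 7] / [3, 6, 8] / [5]
  Insert 5 (step 9): P = [1, 3, 5, 8] / [2, 4, 6] / [7] / [9];  Q = [1, 2, 4, 7] / [3, 6, 8] / [5] / [9]
Final shape: (4, 3, 1, 1).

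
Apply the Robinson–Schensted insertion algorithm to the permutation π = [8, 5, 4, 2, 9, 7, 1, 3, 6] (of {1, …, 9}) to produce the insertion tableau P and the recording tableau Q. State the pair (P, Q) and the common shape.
P = [1, 3, 6] / [2, 7] / [4, 9] / [5] / [8];  Q = [1, 5, 9] / [2, 6] / [3, 8] / [4] / [7];  common shape = (3, 2, 2, 1, 1)

Row-insert the values π_1, π_2, … into P one at a time, bumping the leftmost entry strictly greater than the inserted value down to the next row. The recording tableau Q records, in position (i, j), the step at which that cell was added to P.
  Insert 8 (step 1): P = [8];  Q = [1]
  Insert 5 (step 2): P = [5] / [8];  Q = [1] / [2]
  Insert 4 (step 3): P = [4] / [5] / [8];  Q = [1] / [2] / [3]
  Insert 2 (step 4): P = [2] / [4] / [5] / [8];  Q = [1] / [2] / [3] / [4]
  Insert 9 (step 5): P = [2, 9] / [4] / [5] / [8];  Q = [1, 5] / [2] / [3] / [4]
  Insert 7 (step 6): P = [2, 7] / [4, 9] / [5] / [8];  Q = [1, 5] / [2, 6] / [3] / [4]
  Insert 1 (step 7): P = [1, 7] / [2, 9] / [4] / [5] / [8];  Q = [1, 5] / [2, 6] / [3] / [4] / [7]
  Insert 3 (step 8): P = [1, 3] / [2, 7] / [4, 9] / [5] / [8];  Q = [1, 5] / [2, 6] / [3, 8] / [4] / [7]
  Insert 6 (step 9): P = [1, 3, 6] / [2, 7] / [4, 9] / [5] / [8];  Q = [1, 5, 9] / [2, 6] / [3, 8] / [4] / [7]
Final shape: (3, 2, 2, 1, 1).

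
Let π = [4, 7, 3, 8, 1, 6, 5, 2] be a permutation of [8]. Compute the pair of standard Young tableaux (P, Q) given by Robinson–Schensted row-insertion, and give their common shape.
P = [1, 2, 8] / [3, 5] / [4, 6] / [7];  Q = [1, 2, 4] / [3, 6] / [5, 7] / [8];  common shape = (3, 2, 2, 1)

Row-insert the values π_1, π_2, … into P one at a time, bumping the leftmost entry strictly greater than the inserted value down to the next row. The recording tableau Q records, in position (i, j), the step at which that cell was added to P.
  Insert 4 (step 1): P = [4];  Q = [1]
  Insert 7 (step 2): P = [4, 7];  Q = [1, 2]
  Insert 3 (step 3): P = [3, 7] / [4];  Q = [1, 2] / [3]
  Insert 8 (step 4): P = [3, 7, 8] / [4];  Q = [1, 2, 4] / [3]
  Insert 1 (step 5): P = [1, 7, 8] / [3] / [4];  Q = [1, 2, 4] / [3] / [5]
  Insert 6 (step 6): P = [1, 6, 8] / [3, 7] / [4];  Q = [1, 2, 4] / [3, 6] / [5]
  Insert 5 (step 7): P = [1, 5, 8] / [3, 6] / [4, 7];  Q = [1, 2, 4] / [3, 6] / [5, 7]
  Insert 2 (step 8): P = [1, 2, 8] / [3, 5] / [4, 6] / [7];  Q = [1, 2, 4] / [3, 6] / [5, 7] / [8]
Final shape: (3, 2, 2, 1).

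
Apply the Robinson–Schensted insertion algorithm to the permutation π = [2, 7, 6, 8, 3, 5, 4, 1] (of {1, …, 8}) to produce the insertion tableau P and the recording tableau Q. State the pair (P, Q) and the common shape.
P = [1, 3, 4] / [2, 8] / [5] / [6] / [7];  Q = [1, 2, 4] / [3, 6] / [5] / [7] / [8];  common shape = (3, 2, 1, 1, 1)

Row-insert the values π_1, π_2, … into P one at a time, bumping the leftmost entry strictly greater than the inserted value down to the next row. The recording tableau Q records, in position (i, j), the step at which that cell was added to P.
  Insert 2 (step 1): P = [2];  Q = [1]
  Insert 7 (step 2): P = [2, 7];  Q = [1, 2]
  Insert 6 (step 3): P = [2, 6] / [7];  Q = [1, 2] / [3]
  Insert 8 (step 4): P = [2, 6, 8] / [7];  Q = [1, 2, 4] / [3]
  Insert 3 (step 5): P = [2, 3, 8] / [6] / [7];  Q = [1, 2, 4] / [3] / [5]
  Insert 5 (step 6): P = [2, 3, 5] / [6, 8] / [7];  Q = [1, 2, 4] / [3, 6] / [5]
  Insert 4 (step 7): P = [2, 3, 4] / [5, 8] / [6] / [7];  Q = [1, 2, 4] / [3, 6] / [5] / [7]
  Insert 1 (step 8): P = [1, 3, 4] / [2, 8] / [5] / [6] / [7];  Q = [1, 2, 4] / [3, 6] / [5] / [7] / [8]
Final shape: (3, 2, 1, 1, 1).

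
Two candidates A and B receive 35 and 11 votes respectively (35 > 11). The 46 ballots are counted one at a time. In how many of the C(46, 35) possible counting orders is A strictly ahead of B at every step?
Strict-lead orderings = 6960408624

Total orderings of the 46 votes with 35 for A: C(46, 35) = 13340783196. By the Bertrand ballot formula (Cycle Lemma / reflection principle), the number of orderings in which A is strictly ahead of B throughout is (p − q)/(p + q) · C(p + q, p) = (35 − 11)/(35 + 11) · 13340783196 = 6960408624.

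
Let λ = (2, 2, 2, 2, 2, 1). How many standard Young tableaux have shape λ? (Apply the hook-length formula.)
# SYT of shape (2, 2, 2, 2, 2, 1) = 132

Hook-length formula: f^λ = n! / Π hook(c), product over all cells c of the Young diagram. For λ = (2, 2, 2, 2, 2, 1), n = 11 boxes. Hook lengths by row (left-to-right, top-to-bottom): [7, 5]; [6, 4]; [5, 3]; [4, 2]; [3, 1]; [1]. Product of hooks = 302400. So f^λ = 11! / 302400 = 39916800 / 302400 = 132.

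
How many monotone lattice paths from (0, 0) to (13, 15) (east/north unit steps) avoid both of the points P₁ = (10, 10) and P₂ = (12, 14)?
Number of paths = 13323104

Inclusion–exclusion. Total paths: C(28, 13) = 37442160. Through P₁: C(20, 10)·C(8, 3) = 10346336. Through P₂: C(26, 12)·C(2, 1) = 19315400. Since P₁ is strictly southwest of P₂, a monotone path through both must visit P₁ then P₂; paths through both = C(20, 10)·C(6, 2)·C(2, 1) = 5542680. Avoid both = 37442160 − 10346336 − 19315400 + 5542680 = 13323104.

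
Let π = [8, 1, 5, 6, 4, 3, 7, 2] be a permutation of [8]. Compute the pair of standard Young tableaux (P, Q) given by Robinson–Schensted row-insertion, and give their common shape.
P = [1, 2, 6, 7] / [3] / [4] / [5] / [8];  Q = [1, 3, 4, 7] / [2] / [5] / [6] / [8];  common shape = (4, 1, 1, 1, 1)

Row-insert the values π_1, π_2, … into P one at a time, bumping the leftmost entry strictly greater than the inserted value down to the next row. The recording tableau Q records, in position (i, j), the step at which that cell was added to P.
  Insert 8 (step 1): P = [8];  Q = [1]
  Insert 1 (step 2): P = [1] / [8];  Q = [1] / [2]
  Insert 5 (step 3): P = [1, 5] / [8];  Q = [1, 3] / [2]
  Insert 6 (step 4): P = [1, 5, 6] / [8];  Q = [1, 3, 4] / [2]
  Insert 4 (step 5): P = [1, 4, 6] / [5] / [8];  Q = [1, 3, 4] / [2] / [5]
  Insert 3 (step 6): P = [1, 3, 6] / [4] / [5] / [8];  Q = [1, 3, 4] / [2] / [5] / [6]
  Insert 7 (step 7): P = [1, 3, 6, 7] / [4] / [5] / [8];  Q = [1, 3, 4, 7] / [2] / [5] / [6]
  Insert 2 (step 8): P = [1, 2, 6, 7] / [3] / [4] / [5] / [8];  Q = [1, 3, 4, 7] / [2] / [5] / [6] / [8]
Final shape: (4, 1, 1, 1, 1).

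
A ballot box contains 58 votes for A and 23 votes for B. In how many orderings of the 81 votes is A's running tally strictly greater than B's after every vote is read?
Strict-lead orderings = 41222065689825748000

Total orderings of the 81 votes with 58 for A: C(81, 58) = 95399637739311016800. By the Bertrand ballot formula (Cycle Lemma / reflection principle), the number of orderings in which A is strictly ahead of B throughout is (p − q)/(p + q) · C(p + q, p) = (58 − 23)/(58 + 23) · 95399637739311016800 = 41222065689825748000.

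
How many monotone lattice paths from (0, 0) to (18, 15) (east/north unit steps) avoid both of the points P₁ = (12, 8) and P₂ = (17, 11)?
Number of paths = 748894500

Inclusion–exclusion. Total paths: C(33, 18) = 1037158320. Through P₁: C(20, 12)·C(13, 6) = 216164520. Through P₂: C(28, 17)·C(5, 1) = 107370900. Since P₁ is strictly southwest of P₂, a monotone path through both must visit P₁ then P₂; paths through both = C(20, 12)·C(8, 5)·C(5, 1) = 35271600. Avoid both = 1037158320 − 216164520 − 107370900 + 35271600 = 748894500.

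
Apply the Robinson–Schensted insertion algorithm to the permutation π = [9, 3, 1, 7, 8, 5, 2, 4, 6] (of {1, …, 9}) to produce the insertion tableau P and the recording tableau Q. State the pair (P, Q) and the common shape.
P = [1, 2, 4, 6] / [3, 5, 8] / [7] / [9];  Q = [1, 4, 5, 9] / [2, 6, 8] / [3] / [7];  common shape = (4, 3, 1, 1)

Row-insert the values π_1, π_2, … into P one at a time, bumping the leftmost entry strictly greater than the inserted value down to the next row. The recording tableau Q records, in position (i, j), the step at which that cell was added to P.
  Insert 9 (step 1): P = [9];  Q = [1]
  Insert 3 (step 2): P = [3] / [9];  Q = [1] / [2]
  Insert 1 (step 3): P = [1] / [3] / [9];  Q = [1] / [2] / [3]
  Insert 7 (step 4): P = [1, 7] / [3] / [9];  Q = [1, 4] / [2] / [3]
  Insert 8 (step 5): P = [1, 7, 8] / [3] / [9];  Q = [1, 4, 5] / [2] / [3]
  Insert 5 (step 6): P = [1, 5, 8] / [3, 7] / [9];  Q = [1, 4, 5] / [2, 6] / [3]
  Insert 2 (step 7): P = [1, 2, 8] / [3, 5] / [7] / [9];  Q = [1, 4, 5] / [2, 6] / [3] / [7]
  Insert 4 (step 8): P = [1, 2, 4] / [3, 5, 8] / [7] / [9];  Q = [1, 4, 5] / [2, 6, 8] / [3] / [7]
  Insert 6 (step 9): P = [1, 2, 4, 6] / [3, 5, 8] / [7] / [9];  Q = [1, 4, 5, 9] / [2, 6, 8] / [3] / [7]
Final shape: (4, 3, 1, 1).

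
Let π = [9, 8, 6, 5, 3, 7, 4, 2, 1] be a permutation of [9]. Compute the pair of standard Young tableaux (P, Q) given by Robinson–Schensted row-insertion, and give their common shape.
P = [1, 4] / [2, 7] / [3] / [5] / [6] / [8] / [9];  Q = [1, 6] / [2, 7] / [3] / [4] / [5] / [8] / [9];  common shape = (2, 2, 1, 1, 1, 1, 1)

Row-insert the values π_1, π_2, … into P one at a time, bumping the leftmost entry strictly greater than the inserted value down to the next row. The recording tableau Q records, in position (i, j), the step at which that cell was added to P.
  Insert 9 (step 1): P = [9];  Q = [1]
  Insert 8 (step 2): P = [8] / [9];  Q = [1] / [2]
  Insert 6 (step 3): P = [6] / [8] / [9];  Q = [1] / [2] / [3]
  Insert 5 (step 4): P = [5] / [6] / [8] / [9];  Q = [1] / [2] / [3] / [4]
  Insert 3 (step 5): P = [3] / [5] / [6] / [8] / [9];  Q = [1] / [2] / [3] / [4] / [5]
  Insert 7 (step 6): P = [3, 7] / [5] / [6] / [8] / [9];  Q = [1, 6] / [2] / [3] / [4] / [5]
  Insert 4 (step 7): P = [3, 4] / [5, 7] / [6] / [8] / [9];  Q = [1, 6] / [2, 7] / [3] / [4] / [5]
  Insert 2 (step 8): P = [2, 4] / [3, 7] / [5] / [6] / [8] / [9];  Q = [1, 6] / [2, 7] / [3] / [4] / [5] / [8]
  Insert 1 (step 9): P = [1, 4] / [2, 7] / [3] / [5] / [6] / [8] / [9];  Q = [1, 6] / [2, 7] / [3] / [4] / [5] / [8] / [9]
Final shape: (2, 2, 1, 1, 1, 1, 1).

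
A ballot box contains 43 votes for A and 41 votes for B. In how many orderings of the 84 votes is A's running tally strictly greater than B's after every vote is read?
Strict-lead orderings = 39044429911904443959240

Total orderings of the 84 votes with 43 for A: C(84, 43) = 1639866056299986646288080. By the Bertrand ballot formula (Cycle Lemma / reflection principle), the number of orderings in which A is strictly ahead of B throughout is (p − q)/(p + q) · C(p + q, p) = (43 − 41)/(43 + 41) · 1639866056299986646288080 = 39044429911904443959240.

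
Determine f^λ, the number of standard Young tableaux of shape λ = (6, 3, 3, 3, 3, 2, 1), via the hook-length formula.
# SYT of shape (6, 3, 3, 3, 3, 2, 1) = 203693490

Hook-length formula: f^λ = n! / Π hook(c), product over all cells c of the Young diagram. For λ = (6, 3, 3, 3, 3, 2, 1), n = 21 boxes. Hook lengths by row (left-to-right, top-to-bottom): [12, 10, 8, 3, 2, 1]; [8, 6, 4]; [7, 5, 3]; [6, 4, 2]; [5, 3, 1]; [3, 1]; [1]. Product of hooks = 250822656000. So f^λ = 21! / 250822656000 = 51090942171709440000 / 250822656000 = 203693490.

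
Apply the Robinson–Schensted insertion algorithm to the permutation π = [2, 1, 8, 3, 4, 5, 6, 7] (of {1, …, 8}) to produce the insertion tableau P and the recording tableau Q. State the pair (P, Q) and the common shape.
P = [1, 3, 4, 5, 6, 7] / [2, 8];  Q = [1, 3, 5, 6, 7, 8] / [2, 4];  common shape = (6, 2)

Row-insert the values π_1, π_2, … into P one at a time, bumping the leftmost entry strictly greater than the inserted value down to the next row. The recording tableau Q records, in position (i, j), the step at which that cell was added to P.
  Insert 2 (step 1): P = [2];  Q = [1]
  Insert 1 (step 2): P = [1] / [2];  Q = [1] / [2]
  Insert 8 (step 3): P = [1, 8] / [2];  Q = [1, 3] / [2]
  Insert 3 (step 4): P = [1, 3] / [2, 8];  Q = [1, 3] / [2, 4]
  Insert 4 (step 5): P = [1, 3, 4] / [2, 8];  Q = [1, 3, 5] / [2, 4]
  Insert 5 (step 6): P = [1, 3, 4, 5] / [2, 8];  Q = [1, 3, 5, 6] / [2, 4]
  Insert 6 (step 7): P = [1, 3, 4, 5, 6] / [2, 8];  Q = [1, 3, 5, 6, 7] / [2, 4]
  Insert 7 (step 8): P = [1, 3, 4, 5, 6, 7] / [2, 8];  Q = [1, 3, 5, 6, 7, 8] / [2, 4]
Final shape: (6, 2).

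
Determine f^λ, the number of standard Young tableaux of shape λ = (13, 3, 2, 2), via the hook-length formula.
# SYT of shape (13, 3, 2, 2) = 969969

Hook-length formula: f^λ = n! / Π hook(c), product over all cells c of the Young diagram. For λ = (13, 3, 2, 2), n = 20 boxes. Hook lengths by row (left-to-right, top-to-bottom): [16, 15, 12, 10, 9, 8, 7, 6, 5, 4, 3, 2, 1]; [5, 4, 1]; [3, 2]; [2, 1]. Product of hooks = 2508226560000. So f^λ = 20! / 2508226560000 = 2432902008176640000 / 2508226560000 = 969969.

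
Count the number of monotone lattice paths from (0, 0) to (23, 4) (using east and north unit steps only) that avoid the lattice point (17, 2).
Number of paths = 12762

Total paths from (0, 0) to (23, 4): C(27, 23) = 17550. Paths through (17, 2): (paths (0, 0) → (17, 2)) × (paths (17, 2) → (23, 4)) = C(19, 17) · C(8, 6) = 171 · 28 = 4788. Avoidance count = 17550 − 4788 = 12762.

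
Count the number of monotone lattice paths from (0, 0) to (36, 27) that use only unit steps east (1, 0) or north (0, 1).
Number of paths = 489462003181042451

A monotone lattice path from (0, 0) to (36, 27) consists of 36 east steps and 27 north steps in some order, so it is determined by which 36 of the 63 steps are east. The count is C(63, 36) = 489462003181042451.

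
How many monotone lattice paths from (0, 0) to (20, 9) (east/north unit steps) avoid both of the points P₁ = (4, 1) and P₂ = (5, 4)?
Number of paths = 4694226

Inclusion–exclusion. Total paths: C(29, 20) = 10015005. Through P₁: C(5, 4)·C(24, 16) = 3677355. Through P₂: C(9, 5)·C(20, 15) = 1953504. Since P₁ is strictly southwest of P₂, a monotone path through both must visit P₁ then P₂; paths through both = C(5, 4)·C(4, 1)·C(20, 15) = 310080. Avoid both = 10015005 − 3677355 − 1953504 + 310080 = 4694226.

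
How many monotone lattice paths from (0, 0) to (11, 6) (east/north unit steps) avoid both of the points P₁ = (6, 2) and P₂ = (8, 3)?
Number of paths = 7228

Inclusion–exclusion. Total paths: C(17, 11) = 12376. Through P₁: C(8, 6)·C(9, 5) = 3528. Through P₂: C(11, 8)·C(6, 3) = 3300. Since P₁ is strictly southwest of P₂, a monotone path through both must visit P₁ then P₂; paths through both = C(8, 6)·C(3, 2)·C(6, 3) = 1680. Avoid both = 12376 − 3528 − 3300 + 1680 = 7228.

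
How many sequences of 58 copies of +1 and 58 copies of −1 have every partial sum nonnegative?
C_58 = 104088460289122304033498318812080

These ballot sequences are counted by the Catalan number C_n = (1/(n + 1)) · C(2n, n). For n = 58: C_58 = (1/59) · C(116, 58) = 6141219157058215937976400809912720/59 = 104088460289122304033498318812080.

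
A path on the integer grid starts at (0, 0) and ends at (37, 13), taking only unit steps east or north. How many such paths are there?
Number of paths = 354860518600

A monotone lattice path from (0, 0) to (37, 13) consists of 37 east steps and 13 north steps in some order, so it is determined by which 37 of the 50 steps are east. The count is C(50, 37) = 354860518600.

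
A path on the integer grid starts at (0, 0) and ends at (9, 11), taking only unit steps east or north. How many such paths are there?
Number of paths = 167960

A monotone lattice path from (0, 0) to (9, 11) consists of 9 east steps and 11 north steps in some order, so it is determined by which 9 of the 20 steps are east. The count is C(20, 9) = 167960.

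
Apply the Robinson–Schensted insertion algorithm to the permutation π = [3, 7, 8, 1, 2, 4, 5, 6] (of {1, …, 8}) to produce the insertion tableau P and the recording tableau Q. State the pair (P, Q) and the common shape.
P = [1, 2, 4, 5, 6] / [3, 7, 8];  Q = [1, 2, 3, 7, 8] / [4, 5, 6];  common shape = (5, 3)

Row-insert the values π_1, π_2, … into P one at a time, bumping the leftmost entry strictly greater than the inserted value down to the next row. The recording tableau Q records, in position (i, j), the step at which that cell was added to P.
  Insert 3 (step 1): P = [3];  Q = [1]
  Insert 7 (step 2): P = [3, 7];  Q = [1, 2]
  Insert 8 (step 3): P = [3, 7, 8];  Q = [1, 2, 3]
  Insert 1 (step 4): P = [1, 7, 8] / [3];  Q = [1, 2, 3] / [4]
  Insert 2 (step 5): P = [1, 2, 8] / [3, 7];  Q = [1, 2, 3] / [4, 5]
  Insert 4 (step 6): P = [1, 2, 4] / [3, 7, 8];  Q = [1, 2, 3] / [4, 5, 6]
  Insert 5 (step 7): P = [1, 2, 4, 5] / [3, 7, 8];  Q = [1, 2, 3, 7] / [4, 5, 6]
  Insert 6 (step 8): P = [1, 2, 4, 5, 6] / [3, 7, 8];  Q = [1, 2, 3, 7, 8] / [4, 5, 6]
Final shape: (5, 3).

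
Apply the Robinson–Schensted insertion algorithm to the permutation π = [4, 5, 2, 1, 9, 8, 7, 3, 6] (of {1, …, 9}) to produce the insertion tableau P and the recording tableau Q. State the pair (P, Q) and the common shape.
P = [1, 3, 6] / [2, 5, 7] / [4, 8] / [9];  Q = [1, 2, 5] / [3, 6, 9] / [4, 7] / [8];  common shape = (3, 3, 2, 1)

Row-insert the values π_1, π_2, … into P one at a time, bumping the leftmost entry strictly greater than the inserted value down to the next row. The recording tableau Q records, in position (i, j), the step at which that cell was added to P.
  Insert 4 (step 1): P = [4];  Q = [1]
  Insert 5 (step 2): P = [4, 5];  Q = [1, 2]
  Insert 2 (step 3): P = [2, 5] / [4];  Q = [1, 2] / [3]
  Insert 1 (step 4): P = [1, 5] / [2] / [4];  Q = [1, 2] / [3] / [4]
  Insert 9 (step 5): P = [1, 5, 9] / [2] / [4];  Q = [1, 2, 5] / [3] / [4]
  Insert 8 (step 6): P = [1, 5, 8] / [2, 9] / [4];  Q = [1, 2, 5] / [3, 6] / [4]
  Insert 7 (step 7): P = [1, 5, 7] / [2, 8] / [4, 9];  Q = [1, 2, 5] / [3, 6] / [4, 7]
  Insert 3 (step 8): P = [1, 3, 7] / [2, 5] / [4, 8] / [9];  Q = [1, 2, 5] / [3, 6] / [4, 7] / [8]
  Insert 6 (step 9): P = [1, 3, 6] / [2, 5, 7] / [4, 8] / [9];  Q = [1, 2, 5] / [3, 6, 9] / [4, 7] / [8]
Final shape: (3, 3, 2, 1).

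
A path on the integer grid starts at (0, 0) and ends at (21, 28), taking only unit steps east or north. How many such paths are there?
Number of paths = 39049918716424

A monotone lattice path from (0, 0) to (21, 28) consists of 21 east steps and 28 north steps in some order, so it is determined by which 21 of the 49 steps are east. The count is C(49, 21) = 39049918716424.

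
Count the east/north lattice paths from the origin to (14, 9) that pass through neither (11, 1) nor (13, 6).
Number of paths = 707690

Inclusion–exclusion. Total paths: C(23, 14) = 817190. Through P₁: C(12, 11)·C(11, 3) = 1980. Through P₂: C(19, 13)·C(4, 1) = 108528. Since P₁ is strictly southwest of P₂, a monotone path through both must visit P₁ then P₂; paths through both = C(12, 11)·C(7, 2)·C(4, 1) = 1008. Avoid both = 817190 − 1980 − 108528 + 1008 = 707690.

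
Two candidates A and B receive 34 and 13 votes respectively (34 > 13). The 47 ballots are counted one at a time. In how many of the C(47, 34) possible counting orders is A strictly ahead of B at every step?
Strict-lead orderings = 62855613135

Total orderings of the 47 votes with 34 for A: C(47, 34) = 140676848445. By the Bertrand ballot formula (Cycle Lemma / reflection principle), the number of orderings in which A is strictly ahead of B throughout is (p − q)/(p + q) · C(p + q, p) = (34 − 13)/(34 + 13) · 140676848445 = 62855613135.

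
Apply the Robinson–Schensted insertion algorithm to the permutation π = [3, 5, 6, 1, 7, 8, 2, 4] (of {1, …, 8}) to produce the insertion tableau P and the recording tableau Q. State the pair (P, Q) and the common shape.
P = [1, 2, 4, 7, 8] / [3, 5, 6];  Q = [1, 2, 3, 5, 6] / [4, 7, 8];  common shape = (5, 3)

Row-insert the values π_1, π_2, … into P one at a time, bumping the leftmost entry strictly greater than the inserted value down to the next row. The recording tableau Q records, in position (i, j), the step at which that cell was added to P.
  Insert 3 (step 1): P = [3];  Q = [1]
  Insert 5 (step 2): P = [3, 5];  Q = [1, 2]
  Insert 6 (step 3): P = [3, 5, 6];  Q = [1, 2, 3]
  Insert 1 (step 4): P = [1, 5, 6] / [3];  Q = [1, 2, 3] / [4]
  Insert 7 (step 5): P = [1, 5, 6, 7] / [3];  Q = [1, 2, 3, 5] / [4]
  Insert 8 (step 6): P = [1, 5, 6, 7, 8] / [3];  Q = [1, 2, 3, 5, 6] / [4]
  Insert 2 (step 7): P = [1, 2, 6, 7, 8] / [3, 5];  Q = [1, 2, 3, 5, 6] / [4, 7]
  Insert 4 (step 8): P = [1, 2, 4, 7, 8] / [3, 5, 6];  Q = [1, 2, 3, 5, 6] / [4, 7, 8]
Final shape: (5, 3).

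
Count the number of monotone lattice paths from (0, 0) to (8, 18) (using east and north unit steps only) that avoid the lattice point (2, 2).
Number of paths = 1114597

Total paths from (0, 0) to (8, 18): C(26, 8) = 1562275. Paths through (2, 2): (paths (0, 0) → (2, 2)) × (paths (2, 2) → (8, 18)) = C(4, 2) · C(22, 6) = 6 · 74613 = 447678. Avoidance count = 1562275 − 447678 = 1114597.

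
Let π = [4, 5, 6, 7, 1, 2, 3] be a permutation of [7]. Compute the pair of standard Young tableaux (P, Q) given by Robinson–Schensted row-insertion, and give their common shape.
P = [1, 2, 3, 7] / [4, 5, 6];  Q = [1, 2, 3, 4] / [5, 6, 7];  common shape = (4, 3)

Row-insert the values π_1, π_2, … into P one at a time, bumping the leftmost entry strictly greater than the inserted value down to the next row. The recording tableau Q records, in position (i, j), the step at which that cell was added to P.
  Insert 4 (step 1): P = [4];  Q = [1]
  Insert 5 (step 2): P = [4, 5];  Q = [1, 2]
  Insert 6 (step 3): P = [4, 5, 6];  Q = [1, 2, 3]
  Insert 7 (step 4): P = [4, 5, 6, 7];  Q = [1, 2, 3, 4]
  Insert 1 (step 5): P = [1, 5, 6, 7] / [4];  Q = [1, 2, 3, 4] / [5]
  Insert 2 (step 6): P = [1, 2, 6, 7] / [4, 5];  Q = [1, 2, 3, 4] / [5, 6]
  Insert 3 (step 7): P = [1, 2, 3, 7] / [4, 5, 6];  Q = [1, 2, 3, 4] / [5, 6, 7]
Final shape: (4, 3).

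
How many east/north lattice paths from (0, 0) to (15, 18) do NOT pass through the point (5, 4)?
Number of paths = 790040064

Total paths from (0, 0) to (15, 18): C(33, 15) = 1037158320. Paths through (5, 4): (paths (0, 0) → (5, 4)) × (paths (5, 4) → (15, 18)) = C(9, 5) · C(24, 10) = 126 · 1961256 = 247118256. Avoidance count = 1037158320 − 247118256 = 790040064.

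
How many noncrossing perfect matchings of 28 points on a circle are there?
C_14 = 2674440

These noncrossing handshakes are counted by the Catalan number C_n = (1/(n + 1)) · C(2n, n). For n = 14: C_14 = (1/15) · C(28, 14) = 40116600/15 = 2674440.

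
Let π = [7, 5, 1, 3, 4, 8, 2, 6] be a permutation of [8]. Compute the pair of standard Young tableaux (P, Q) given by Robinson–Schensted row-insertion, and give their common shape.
P = [1, 2, 4, 6] / [3, 8] / [5] / [7];  Q = [1, 4, 5, 6] / [2, 8] / [3] / [7];  common shape = (4, 2, 1, 1)

Row-insert the values π_1, π_2, … into P one at a time, bumping the leftmost entry strictly greater than the inserted value down to the next row. The recording tableau Q records, in position (i, j), the step at which that cell was added to P.
  Insert 7 (step 1): P = [7];  Q = [1]
  Insert 5 (step 2): P = [5] / [7];  Q = [1] / [2]
  Insert 1 (step 3): P = [1] / [5] / [7];  Q = [1] / [2] / [3]
  Insert 3 (step 4): P = [1, 3] / [5] / [7];  Q = [1, 4] / [2] / [3]
  Insert 4 (step 5): P = [1, 3, 4] / [5] / [7];  Q = [1, 4, 5] / [2] / [3]
  Insert 8 (step 6): P = [1, 3, 4, 8] / [5] / [7];  Q = [1, 4, 5, 6] / [2] / [3]
  Insert 2 (step 7): P = [1, 2, 4, 8] / [3] / [5] / [7];  Q = [1, 4, 5, 6] / [2] / [3] / [7]
  Insert 6 (step 8): P = [1, 2, 4, 6] / [3, 8] / [5] / [7];  Q = [1, 4, 5, 6] / [2, 8] / [3] / [7]
Final shape: (4, 2, 1, 1).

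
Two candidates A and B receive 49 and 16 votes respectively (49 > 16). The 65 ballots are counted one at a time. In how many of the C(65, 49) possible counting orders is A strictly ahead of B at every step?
Strict-lead orderings = 329007937216860

Total orderings of the 65 votes with 49 for A: C(65, 49) = 648045936942300. By the Bertrand ballot formula (Cycle Lemma / reflection principle), the number of orderings in which A is strictly ahead of B throughout is (p − q)/(p + q) · C(p + q, p) = (49 − 16)/(49 + 16) · 648045936942300 = 329007937216860.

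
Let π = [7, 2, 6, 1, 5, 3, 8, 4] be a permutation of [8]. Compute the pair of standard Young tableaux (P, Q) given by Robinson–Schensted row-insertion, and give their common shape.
P = [1, 3, 4] / [2, 5, 8] / [6] / [7];  Q = [1, 3, 7] / [2, 5, 8] / [4] / [6];  common shape = (3, 3, 1, 1)

Row-insert the values π_1, π_2, … into P one at a time, bumping the leftmost entry strictly greater than the inserted value down to the next row. The recording tableau Q records, in position (i, j), the step at which that cell was added to P.
  Insert 7 (step 1): P = [7];  Q = [1]
  Insert 2 (step 2): P = [2] / [7];  Q = [1] / [2]
  Insert 6 (step 3): P = [2, 6] / [7];  Q = [1, 3] / [2]
  Insert 1 (step 4): P = [1, 6] / [2] / [7];  Q = [1, 3] / [2] / [4]
  Insert 5 (step 5): P = [1, 5] / [2, 6] / [7];  Q = [1, 3] / [2, 5] / [4]
  Insert 3 (step 6): P = [1, 3] / [2, 5] / [6] / [7];  Q = [1, 3] / [2, 5] / [4] / [6]
  Insert 8 (step 7): P = [1, 3, 8] / [2, 5] / [6] / [7];  Q = [1, 3, 7] / [2, 5] / [4] / [6]
  Insert 4 (step 8): P = [1, 3, 4] / [2, 5, 8] / [6] / [7];  Q = [1, 3, 7] / [2, 5, 8] / [4] / [6]
Final shape: (3, 3, 1, 1).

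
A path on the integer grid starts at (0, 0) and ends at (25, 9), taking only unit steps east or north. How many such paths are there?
Number of paths = 52451256

A monotone lattice path from (0, 0) to (25, 9) consists of 25 east steps and 9 north steps in some order, so it is determined by which 25 of the 34 steps are east. The count is C(34, 25) = 52451256.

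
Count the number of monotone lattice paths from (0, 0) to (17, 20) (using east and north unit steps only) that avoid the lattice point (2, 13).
Number of paths = 15887461590

Total paths from (0, 0) to (17, 20): C(37, 17) = 15905368710. Paths through (2, 13): (paths (0, 0) → (2, 13)) × (paths (2, 13) → (17, 20)) = C(15, 2) · C(22, 15) = 105 · 170544 = 17907120. Avoidance count = 15905368710 − 17907120 = 15887461590.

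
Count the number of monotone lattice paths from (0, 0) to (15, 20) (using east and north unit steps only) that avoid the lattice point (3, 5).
Number of paths = 2274447000

Total paths from (0, 0) to (15, 20): C(35, 15) = 3247943160. Paths through (3, 5): (paths (0, 0) → (3, 5)) × (paths (3, 5) → (15, 20)) = C(8, 3) · C(27, 12) = 56 · 17383860 = 973496160. Avoidance count = 3247943160 − 973496160 = 2274447000.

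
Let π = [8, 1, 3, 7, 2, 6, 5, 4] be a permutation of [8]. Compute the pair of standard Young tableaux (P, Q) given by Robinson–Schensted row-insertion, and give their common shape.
P = [1, 2, 4] / [3, 5] / [6] / [7] / [8];  Q = [1, 3, 4] / [2, 6] / [5] / [7] / [8];  common shape = (3, 2, 1, 1, 1)

Row-insert the values π_1, π_2, … into P one at a time, bumping the leftmost entry strictly greater than the inserted value down to the next row. The recording tableau Q records, in position (i, j), the step at which that cell was added to P.
  Insert 8 (step 1): P = [8];  Q = [1]
  Insert 1 (step 2): P = [1] / [8];  Q = [1] / [2]
  Insert 3 (step 3): P = [1, 3] / [8];  Q = [1, 3] / [2]
  Insert 7 (step 4): P = [1, 3, 7] / [8];  Q = [1, 3, 4] / [2]
  Insert 2 (step 5): P = [1, 2, 7] / [3] / [8];  Q = [1, 3, 4] / [2] / [5]
  Insert 6 (step 6): P = [1, 2, 6] / [3, 7] / [8];  Q = [1, 3, 4] / [2, 6] / [5]
  Insert 5 (step 7): P = [1, 2, 5] / [3, 6] / [7] / [8];  Q = [1, 3, 4] / [2, 6] / [5] / [7]
  Insert 4 (step 8): P = [1, 2, 4] / [3, 5] / [6] / [7] / [8];  Q = [1, 3, 4] / [2, 6] / [5] / [7] / [8]
Final shape: (3, 2, 1, 1, 1).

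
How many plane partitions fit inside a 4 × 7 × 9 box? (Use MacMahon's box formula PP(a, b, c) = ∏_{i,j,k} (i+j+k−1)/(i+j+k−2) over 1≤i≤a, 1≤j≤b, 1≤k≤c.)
PP(4, 7, 9) = 10323075958624

Evaluate the triple product over i = 1..4, j = 1..7, k = 1..9. The factors are (2/1) · (3/2) · (4/3) · (5/4) · (6/5) · (7/6) · (8/7) · (9/8) · … (252 factors total). The numerators and denominators telescope so the product is an integer; carrying out the multiplication exactly gives PP(4, 7, 9) = 10323075958624.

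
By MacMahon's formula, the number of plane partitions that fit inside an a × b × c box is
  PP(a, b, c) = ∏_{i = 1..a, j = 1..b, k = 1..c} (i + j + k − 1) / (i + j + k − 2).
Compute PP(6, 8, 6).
PP(6, 8, 6) = 469699956117392

Evaluate the triple product over i = 1..6, j = 1..8, k = 1..6. The factors are (2/1) · (3/2) · (4/3) · (5/4) · (6/5) · (7/6) · (3/2) · (4/3) · … (288 factors total). The numerators and denominators telescope so the product is an integer; carrying out the multiplication exactly gives PP(6, 8, 6) = 469699956117392.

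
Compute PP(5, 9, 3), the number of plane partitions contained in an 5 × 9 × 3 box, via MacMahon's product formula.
PP(5, 9, 3) = 208416208

Evaluate the triple product over i = 1..5, j = 1..9, k = 1..3. The factors are (2/1) · (3/2) · (4/3) · (3/2) · (4/3) · (5/4) · (4/3) · (5/4) · … (135 factors total). The numerators and denominators telescope so the product is an integer; carrying out the multiplication exactly gives PP(5, 9, 3) = 208416208.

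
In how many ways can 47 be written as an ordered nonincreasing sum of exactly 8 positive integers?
p(47, 8 parts) = 8588

Partitions of n into exactly k parts are in bijection with partitions of n − k into at most k parts (subtract 1 from each part). So p(47, exactly 8) = p(39, parts ≤ 8). Computing via the recurrence p(m, j) = p(m, j−1) + p(m−j, j) gives 8588.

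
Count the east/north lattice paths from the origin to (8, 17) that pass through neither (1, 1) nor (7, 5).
Number of paths = 586425

Inclusion–exclusion. Total paths: C(25, 8) = 1081575. Through P₁: C(2, 1)·C(23, 7) = 490314. Through P₂: C(12, 7)·C(13, 1) = 10296. Since P₁ is strictly southwest of P₂, a monotone path through both must visit P₁ then P₂; paths through both = C(2, 1)·C(10, 6)·C(13, 1) = 5460. Avoid both = 1081575 − 490314 − 10296 + 5460 = 586425.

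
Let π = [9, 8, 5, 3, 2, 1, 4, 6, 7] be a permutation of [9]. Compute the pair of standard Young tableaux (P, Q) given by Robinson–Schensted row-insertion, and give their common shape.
P = [1, 4, 6, 7] / [2] / [3] / [5] / [8] / [9];  Q = [1, 7, 8, 9] / [2] / [3] / [4] / [5] / [6];  common shape = (4, 1, 1, 1, 1, 1)

Row-insert the values π_1, π_2, … into P one at a time, bumping the leftmost entry strictly greater than the inserted value down to the next row. The recording tableau Q records, in position (i, j), the step at which that cell was added to P.
  Insert 9 (step 1): P = [9];  Q = [1]
  Insert 8 (step 2): P = [8] / [9];  Q = [1] / [2]
  Insert 5 (step 3): P = [5] / [8] / [9];  Q = [1] / [2] / [3]
  Insert 3 (step 4): P = [3] / [5] / [8] / [9];  Q = [1] / [2] / [3] / [4]
  Insert 2 (step 5): P = [2] / [3] / [5] / [8] / [9];  Q = [1] / [2] / [3] / [4] / [5]
  Insert 1 (step 6): P = [1] / [2] / [3] / [5] / [8] / [9];  Q = [1] / [2] / [3] / [4] / [5] / [6]
  Insert 4 (step 7): P = [1, 4] / [2] / [3] / [5] / [8] / [9];  Q = [1, 7] / [2] / [3] / [4] / [5] / [6]
  Insert 6 (step 8): P = [1, 4, 6] / [2] / [3] / [5] / [8] / [9];  Q = [1, 7, 8] / [2] / [3] / [4] / [5] / [6]
  Insert 7 (step 9): P = [1, 4, 6, 7] / [2] / [3] / [5] / [8] / [9];  Q = [1, 7, 8, 9] / [2] / [3] / [4] / [5] / [6]
Final shape: (4, 1, 1, 1, 1, 1).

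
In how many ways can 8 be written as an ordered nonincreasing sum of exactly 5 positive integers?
p(8, 5 parts) = 3

Partitions of n into exactly k parts ↔ partitions of n − k into at most k parts (subtract 1 from each part). For n = 8, k = 5, the partitions are: 4+1+1+1+1, 3+2+1+1+1, 2+2+2+1+1. Count = 3.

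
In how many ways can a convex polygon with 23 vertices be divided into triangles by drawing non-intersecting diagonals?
C_21 = 24466267020

These polygon triangulations are counted by the Catalan number C_n = (1/(n + 1)) · C(2n, n). For n = 21: C_21 = (1/22) · C(42, 21) = 538257874440/22 = 24466267020.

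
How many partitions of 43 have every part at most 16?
p(43, parts ≤ 16) = 51643

Use the recurrence p(n, m) = p(n, m−1) + p(n−m, m): either the largest part is < m (count p(n, m−1)) or the largest part is exactly m (remove one copy of m, count p(n−m, m)). With p(0, ·) = 1 this gives p(43, parts ≤ 16) = 51643. (By conjugating Young diagrams, this also counts partitions of 43 into at most 16 parts.)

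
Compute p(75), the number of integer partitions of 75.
p(75) = 8118264

Compute p(n) via the recurrence p(n, m) = p(n, m−1) + p(n−m, m), where p(n, m) counts partitions of n with all parts ≤ m and p(n) = p(n, n). The base cases are p(0, m) = 1 and p(n, 0) = 0 for n > 0. Filling the table yields p(75) = 8118264. (Euler's pentagonal recurrence is an alternative.)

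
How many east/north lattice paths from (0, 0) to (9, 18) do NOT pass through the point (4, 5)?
Number of paths = 3607257

Total paths from (0, 0) to (9, 18): C(27, 9) = 4686825. Paths through (4, 5): (paths (0, 0) → (4, 5)) × (paths (4, 5) → (9, 18)) = C(9, 4) · C(18, 5) = 126 · 8568 = 1079568. Avoidance count = 4686825 − 1079568 = 3607257.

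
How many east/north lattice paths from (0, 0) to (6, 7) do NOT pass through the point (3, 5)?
Number of paths = 1156

Total paths from (0, 0) to (6, 7): C(13, 6) = 1716. Paths through (3, 5): (paths (0, 0) → (3, 5)) × (paths (3, 5) → (6, 7)) = C(8, 3) · C(5, 3) = 56 · 10 = 560. Avoidance count = 1716 − 560 = 1156.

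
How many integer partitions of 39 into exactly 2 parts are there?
p(39, 2 parts) = 19

Partitions of n into exactly k parts are in bijection with partitions of n − k into at most k parts (subtract 1 from each part). So p(39, exactly 2) = p(37, parts ≤ 2). Computing via the recurrence p(m, j) = p(m, j−1) + p(m−j, j) gives 19.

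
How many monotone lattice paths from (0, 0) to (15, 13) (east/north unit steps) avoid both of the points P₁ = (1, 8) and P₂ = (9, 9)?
Number of paths = 27144318

Inclusion–exclusion. Total paths: C(28, 15) = 37442160. Through P₁: C(9, 1)·C(19, 14) = 104652. Through P₂: C(18, 9)·C(10, 6) = 10210200. Since P₁ is strictly southwest of P₂, a monotone path through both must visit P₁ then P₂; paths through both = C(9, 1)·C(9, 8)·C(10, 6) = 17010. Avoid both = 37442160 − 104652 − 10210200 + 17010 = 27144318.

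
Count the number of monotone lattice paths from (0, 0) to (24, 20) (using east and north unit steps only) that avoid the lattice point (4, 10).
Number of paths = 1730964290055

Total paths from (0, 0) to (24, 20): C(44, 24) = 1761039350070. Paths through (4, 10): (paths (0, 0) → (4, 10)) × (paths (4, 10) → (24, 20)) = C(14, 4) · C(30, 20) = 1001 · 30045015 = 30075060015. Avoidance count = 1761039350070 − 30075060015 = 1730964290055.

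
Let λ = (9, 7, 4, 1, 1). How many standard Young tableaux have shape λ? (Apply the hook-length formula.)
# SYT of shape (9, 7, 4, 1, 1) = 551539296

Hook-length formula: f^λ = n! / Π hook(c), product over all cells c of the Young diagram. For λ = (9, 7, 4, 1, 1), n = 22 boxes. Hook lengths by row (left-to-right, top-to-bottom): [13, 10, 9, 8, 6, 5, 4, 2, 1]; [10, 7, 6, 5, 3, 2, 1]; [6, 3, 2, 1]; [2]; [1]. Product of hooks = 2037934080000. So f^λ = 22! / 2037934080000 = 1124000727777607680000 / 2037934080000 = 551539296.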